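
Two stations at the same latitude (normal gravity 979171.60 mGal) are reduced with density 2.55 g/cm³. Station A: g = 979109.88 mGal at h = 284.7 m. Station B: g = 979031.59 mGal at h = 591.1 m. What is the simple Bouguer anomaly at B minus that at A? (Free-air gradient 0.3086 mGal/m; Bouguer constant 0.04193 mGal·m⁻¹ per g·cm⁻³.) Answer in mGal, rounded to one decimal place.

Δg_SB(A) = 979109.88 − 979171.60 + 0.3086×284.7 − 0.04193×2.55×284.7 = -4.30 mGal
Δg_SB(B) = 979031.59 − 979171.60 + 0.3086×591.1 − 0.04193×2.55×591.1 = -20.80 mGal
Difference = -20.80 − (-4.30) = -16.50 mGal

-16.5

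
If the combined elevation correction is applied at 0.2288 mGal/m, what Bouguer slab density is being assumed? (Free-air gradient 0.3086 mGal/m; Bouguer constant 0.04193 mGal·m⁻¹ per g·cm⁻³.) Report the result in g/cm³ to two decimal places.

1.90

0.2288 = 0.3086 − 0.04193 × ρ
ρ = (0.3086 − 0.2288) / 0.04193 = 1.90 g/cm³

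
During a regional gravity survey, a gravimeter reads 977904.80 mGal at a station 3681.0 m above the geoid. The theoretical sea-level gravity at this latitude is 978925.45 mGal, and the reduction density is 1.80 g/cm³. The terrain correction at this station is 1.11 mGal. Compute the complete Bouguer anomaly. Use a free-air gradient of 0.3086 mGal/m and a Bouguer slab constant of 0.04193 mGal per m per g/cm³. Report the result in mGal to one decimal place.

-161.4

Free-air correction = 0.3086 × 3681.0 = 1135.96 mGal
Free-air anomaly = 977904.80 − 978925.45 + (1135.96) = 115.31 mGal
Bouguer slab correction = 0.04193 × 1.80 × 3681.0 = 277.82 mGal
Simple Bouguer anomaly = 115.31 − (277.82) = -162.51 mGal
Complete Bouguer anomaly = -162.51 + 1.11 = -161.40 mGal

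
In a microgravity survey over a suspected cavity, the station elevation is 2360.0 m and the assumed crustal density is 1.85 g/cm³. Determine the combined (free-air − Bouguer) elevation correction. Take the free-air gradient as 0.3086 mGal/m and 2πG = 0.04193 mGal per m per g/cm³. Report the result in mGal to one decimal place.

Combined gradient = 0.3086 − 0.04193 × 1.85 = 0.2310295 mGal/m
Combined elevation correction = 0.2310295 × 2360.0 = 545.2 mGal

545.2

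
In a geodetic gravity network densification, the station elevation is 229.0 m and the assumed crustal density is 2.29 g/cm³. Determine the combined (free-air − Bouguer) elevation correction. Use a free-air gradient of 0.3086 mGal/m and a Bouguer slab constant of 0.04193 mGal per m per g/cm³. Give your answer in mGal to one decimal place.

48.7

Combined gradient = 0.3086 − 0.04193 × 2.29 = 0.2125803 mGal/m
Combined elevation correction = 0.2125803 × 229.0 = 48.7 mGal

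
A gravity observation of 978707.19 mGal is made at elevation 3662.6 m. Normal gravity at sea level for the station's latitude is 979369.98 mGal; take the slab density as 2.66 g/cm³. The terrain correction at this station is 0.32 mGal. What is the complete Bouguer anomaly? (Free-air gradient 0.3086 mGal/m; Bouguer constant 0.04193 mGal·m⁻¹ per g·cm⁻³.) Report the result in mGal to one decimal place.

59.3

Free-air correction = 0.3086 × 3662.6 = 1130.28 mGal
Free-air anomaly = 978707.19 − 979369.98 + (1130.28) = 467.49 mGal
Bouguer slab correction = 0.04193 × 2.66 × 3662.6 = 408.50 mGal
Simple Bouguer anomaly = 467.49 − (408.50) = 58.99 mGal
Complete Bouguer anomaly = 58.99 + 0.32 = 59.31 mGal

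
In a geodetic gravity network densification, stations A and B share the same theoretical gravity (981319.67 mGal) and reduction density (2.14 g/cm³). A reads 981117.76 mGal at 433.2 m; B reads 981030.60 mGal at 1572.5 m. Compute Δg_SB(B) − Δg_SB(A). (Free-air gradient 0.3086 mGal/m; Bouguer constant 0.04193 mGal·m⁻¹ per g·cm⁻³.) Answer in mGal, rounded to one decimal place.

Δg_SB(A) = 981117.76 − 981319.67 + 0.3086×433.2 − 0.04193×2.14×433.2 = -107.10 mGal
Δg_SB(B) = 981030.60 − 981319.67 + 0.3086×1572.5 − 0.04193×2.14×1572.5 = 55.10 mGal
Difference = 55.10 − (-107.10) = 162.20 mGal

162.2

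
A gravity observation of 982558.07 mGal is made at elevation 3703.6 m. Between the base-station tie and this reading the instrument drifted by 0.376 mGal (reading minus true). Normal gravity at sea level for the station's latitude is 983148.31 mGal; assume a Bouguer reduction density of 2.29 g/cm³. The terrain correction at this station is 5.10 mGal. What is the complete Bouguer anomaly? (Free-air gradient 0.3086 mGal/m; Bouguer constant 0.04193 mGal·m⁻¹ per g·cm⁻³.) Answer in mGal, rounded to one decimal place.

Drift-corrected reading = 982558.07 − (0.376) = 982557.694 mGal
Free-air correction = 0.3086 × 3703.6 = 1142.93 mGal
Free-air anomaly = 982557.694 − 983148.31 + (1142.93) = 552.314 mGal
Bouguer slab correction = 0.04193 × 2.29 × 3703.6 = 355.62 mGal
Simple Bouguer anomaly = 552.314 − (355.62) = 196.694 mGal
Complete Bouguer anomaly = 196.694 + 5.10 = 201.794 mGal

201.8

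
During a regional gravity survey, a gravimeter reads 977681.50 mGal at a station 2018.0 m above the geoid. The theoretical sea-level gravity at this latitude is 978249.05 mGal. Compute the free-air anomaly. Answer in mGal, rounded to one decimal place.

Free-air correction = 0.3086 × 2018.0 = 622.75 mGal
Free-air anomaly = 977681.50 − 978249.05 + (622.75) = 55.20 mGal

55.2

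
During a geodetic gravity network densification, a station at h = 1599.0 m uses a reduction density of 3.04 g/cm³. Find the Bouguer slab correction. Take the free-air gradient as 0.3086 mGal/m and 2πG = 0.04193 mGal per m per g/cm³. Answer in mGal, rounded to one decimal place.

203.8

Bouguer slab correction = 0.04193 × 3.04 × 1599.0 = 203.8 mGal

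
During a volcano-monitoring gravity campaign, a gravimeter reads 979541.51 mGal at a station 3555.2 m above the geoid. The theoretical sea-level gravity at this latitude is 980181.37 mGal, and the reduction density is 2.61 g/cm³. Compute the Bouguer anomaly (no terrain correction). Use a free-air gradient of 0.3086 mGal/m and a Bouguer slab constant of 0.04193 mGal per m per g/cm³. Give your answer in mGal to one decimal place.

Free-air correction = 0.3086 × 3555.2 = 1097.13 mGal
Free-air anomaly = 979541.51 − 980181.37 + (1097.13) = 457.27 mGal
Bouguer slab correction = 0.04193 × 2.61 × 3555.2 = 389.07 mGal
Simple Bouguer anomaly = 457.27 − (389.07) = 68.20 mGal

68.2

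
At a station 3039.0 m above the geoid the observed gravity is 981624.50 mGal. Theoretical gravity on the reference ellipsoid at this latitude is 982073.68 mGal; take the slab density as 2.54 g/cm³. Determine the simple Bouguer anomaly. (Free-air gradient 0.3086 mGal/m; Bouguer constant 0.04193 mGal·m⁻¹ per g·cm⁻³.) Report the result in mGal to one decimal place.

165.0

Free-air correction = 0.3086 × 3039.0 = 937.84 mGal
Free-air anomaly = 981624.50 − 982073.68 + (937.84) = 488.66 mGal
Bouguer slab correction = 0.04193 × 2.54 × 3039.0 = 323.66 mGal
Simple Bouguer anomaly = 488.66 − (323.66) = 165.00 mGal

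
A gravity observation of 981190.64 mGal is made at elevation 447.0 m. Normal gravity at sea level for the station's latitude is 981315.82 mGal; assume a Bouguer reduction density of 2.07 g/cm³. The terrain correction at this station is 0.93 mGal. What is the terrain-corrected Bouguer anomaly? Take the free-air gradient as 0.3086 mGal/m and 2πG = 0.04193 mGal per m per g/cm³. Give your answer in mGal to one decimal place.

-25.1

Free-air correction = 0.3086 × 447.0 = 137.94 mGal
Free-air anomaly = 981190.64 − 981315.82 + (137.94) = 12.76 mGal
Bouguer slab correction = 0.04193 × 2.07 × 447.0 = 38.80 mGal
Simple Bouguer anomaly = 12.76 − (38.80) = -26.04 mGal
Complete Bouguer anomaly = -26.04 + 0.93 = -25.11 mGal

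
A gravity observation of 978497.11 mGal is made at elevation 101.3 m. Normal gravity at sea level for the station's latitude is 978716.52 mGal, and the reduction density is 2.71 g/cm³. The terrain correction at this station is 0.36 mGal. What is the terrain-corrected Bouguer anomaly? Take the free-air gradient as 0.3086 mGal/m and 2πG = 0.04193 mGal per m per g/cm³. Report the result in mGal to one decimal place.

Free-air correction = 0.3086 × 101.3 = 31.26 mGal
Free-air anomaly = 978497.11 − 978716.52 + (31.26) = -188.15 mGal
Bouguer slab correction = 0.04193 × 2.71 × 101.3 = 11.51 mGal
Simple Bouguer anomaly = -188.15 − (11.51) = -199.66 mGal
Complete Bouguer anomaly = -199.66 + 0.36 = -199.30 mGal

-199.3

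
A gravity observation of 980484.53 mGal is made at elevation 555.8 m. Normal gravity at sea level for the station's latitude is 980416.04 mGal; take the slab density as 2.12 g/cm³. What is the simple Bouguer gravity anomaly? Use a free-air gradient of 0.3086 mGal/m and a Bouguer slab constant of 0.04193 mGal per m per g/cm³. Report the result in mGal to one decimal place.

190.6

Free-air correction = 0.3086 × 555.8 = 171.52 mGal
Free-air anomaly = 980484.53 − 980416.04 + (171.52) = 240.01 mGal
Bouguer slab correction = 0.04193 × 2.12 × 555.8 = 49.41 mGal
Simple Bouguer anomaly = 240.01 − (49.41) = 190.60 mGal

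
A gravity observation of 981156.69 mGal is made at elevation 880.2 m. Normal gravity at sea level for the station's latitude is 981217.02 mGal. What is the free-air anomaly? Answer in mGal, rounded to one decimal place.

Free-air correction = 0.3086 × 880.2 = 271.63 mGal
Free-air anomaly = 981156.69 − 981217.02 + (271.63) = 211.30 mGal

211.3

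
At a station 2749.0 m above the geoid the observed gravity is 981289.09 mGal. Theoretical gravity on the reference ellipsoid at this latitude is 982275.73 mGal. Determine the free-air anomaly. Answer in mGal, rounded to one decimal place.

-138.3

Free-air correction = 0.3086 × 2749.0 = 848.34 mGal
Free-air anomaly = 981289.09 − 982275.73 + (848.34) = -138.30 mGal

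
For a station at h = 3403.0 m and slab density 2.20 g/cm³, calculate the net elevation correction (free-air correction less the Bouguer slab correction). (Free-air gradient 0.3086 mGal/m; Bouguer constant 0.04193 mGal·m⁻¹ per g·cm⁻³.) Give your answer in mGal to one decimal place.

Combined gradient = 0.3086 − 0.04193 × 2.20 = 0.2163540 mGal/m
Combined elevation correction = 0.2163540 × 3403.0 = 736.3 mGal

736.3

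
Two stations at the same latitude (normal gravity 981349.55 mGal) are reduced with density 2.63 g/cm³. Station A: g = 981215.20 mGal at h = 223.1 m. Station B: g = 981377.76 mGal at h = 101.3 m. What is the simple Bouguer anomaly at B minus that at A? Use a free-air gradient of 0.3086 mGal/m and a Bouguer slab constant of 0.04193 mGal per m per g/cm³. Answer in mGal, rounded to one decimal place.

138.4

Δg_SB(A) = 981215.20 − 981349.55 + 0.3086×223.1 − 0.04193×2.63×223.1 = -90.10 mGal
Δg_SB(B) = 981377.76 − 981349.55 + 0.3086×101.3 − 0.04193×2.63×101.3 = 48.30 mGal
Difference = 48.30 − (-90.10) = 138.40 mGal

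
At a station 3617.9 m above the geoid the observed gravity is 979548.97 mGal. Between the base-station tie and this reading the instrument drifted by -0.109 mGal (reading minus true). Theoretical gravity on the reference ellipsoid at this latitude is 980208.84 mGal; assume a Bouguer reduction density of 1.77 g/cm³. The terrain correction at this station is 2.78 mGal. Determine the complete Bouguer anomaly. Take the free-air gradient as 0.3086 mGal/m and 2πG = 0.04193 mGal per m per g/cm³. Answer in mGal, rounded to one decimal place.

Drift-corrected reading = 979548.97 − (-0.109) = 979549.079 mGal
Free-air correction = 0.3086 × 3617.9 = 1116.48 mGal
Free-air anomaly = 979549.079 − 980208.84 + (1116.48) = 456.719 mGal
Bouguer slab correction = 0.04193 × 1.77 × 3617.9 = 268.51 mGal
Simple Bouguer anomaly = 456.719 − (268.51) = 188.209 mGal
Complete Bouguer anomaly = 188.209 + 2.78 = 190.989 mGal

191.0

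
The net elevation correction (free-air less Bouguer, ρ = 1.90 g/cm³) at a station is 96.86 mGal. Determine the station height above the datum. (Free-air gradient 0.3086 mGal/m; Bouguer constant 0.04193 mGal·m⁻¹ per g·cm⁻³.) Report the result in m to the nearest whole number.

423

Combined gradient = 0.3086 − 0.04193 × 1.90 = 0.2289330 mGal/m
h = 96.86 / 0.2289330 = 423.09 m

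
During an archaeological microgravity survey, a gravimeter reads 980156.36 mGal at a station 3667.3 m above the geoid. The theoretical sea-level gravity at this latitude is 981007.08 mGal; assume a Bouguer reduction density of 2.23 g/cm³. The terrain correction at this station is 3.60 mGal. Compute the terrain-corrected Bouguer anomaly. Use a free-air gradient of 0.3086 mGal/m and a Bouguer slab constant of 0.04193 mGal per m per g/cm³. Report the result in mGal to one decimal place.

Free-air correction = 0.3086 × 3667.3 = 1131.73 mGal
Free-air anomaly = 980156.36 − 981007.08 + (1131.73) = 281.01 mGal
Bouguer slab correction = 0.04193 × 2.23 × 3667.3 = 342.91 mGal
Simple Bouguer anomaly = 281.01 − (342.91) = -61.90 mGal
Complete Bouguer anomaly = -61.90 + 3.60 = -58.30 mGal

-58.3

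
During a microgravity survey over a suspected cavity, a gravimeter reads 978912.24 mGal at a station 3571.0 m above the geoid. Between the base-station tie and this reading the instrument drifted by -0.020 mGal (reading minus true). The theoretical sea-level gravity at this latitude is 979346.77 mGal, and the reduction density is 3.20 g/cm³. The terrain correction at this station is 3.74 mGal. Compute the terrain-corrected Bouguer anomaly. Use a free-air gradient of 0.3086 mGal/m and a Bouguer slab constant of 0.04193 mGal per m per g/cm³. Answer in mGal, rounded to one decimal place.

192.1

Drift-corrected reading = 978912.24 − (-0.020) = 978912.260 mGal
Free-air correction = 0.3086 × 3571.0 = 1102.01 mGal
Free-air anomaly = 978912.260 − 979346.77 + (1102.01) = 667.500 mGal
Bouguer slab correction = 0.04193 × 3.20 × 3571.0 = 479.14 mGal
Simple Bouguer anomaly = 667.500 − (479.14) = 188.360 mGal
Complete Bouguer anomaly = 188.360 + 3.74 = 192.100 mGal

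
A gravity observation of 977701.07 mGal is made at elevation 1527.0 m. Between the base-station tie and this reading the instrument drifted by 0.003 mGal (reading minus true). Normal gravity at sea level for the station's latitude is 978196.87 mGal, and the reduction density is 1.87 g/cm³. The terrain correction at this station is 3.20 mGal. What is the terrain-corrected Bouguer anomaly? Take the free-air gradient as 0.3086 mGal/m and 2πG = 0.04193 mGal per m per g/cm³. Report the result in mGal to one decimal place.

-141.1

Drift-corrected reading = 977701.07 − (0.003) = 977701.067 mGal
Free-air correction = 0.3086 × 1527.0 = 471.23 mGal
Free-air anomaly = 977701.067 − 978196.87 + (471.23) = -24.573 mGal
Bouguer slab correction = 0.04193 × 1.87 × 1527.0 = 119.73 mGal
Simple Bouguer anomaly = -24.573 − (119.73) = -144.303 mGal
Complete Bouguer anomaly = -144.303 + 3.20 = -141.103 mGal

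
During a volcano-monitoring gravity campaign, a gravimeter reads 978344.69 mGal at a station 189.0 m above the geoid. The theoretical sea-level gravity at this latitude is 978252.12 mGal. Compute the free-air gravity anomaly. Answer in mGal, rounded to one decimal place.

150.9

Free-air correction = 0.3086 × 189.0 = 58.33 mGal
Free-air anomaly = 978344.69 − 978252.12 + (58.33) = 150.90 mGal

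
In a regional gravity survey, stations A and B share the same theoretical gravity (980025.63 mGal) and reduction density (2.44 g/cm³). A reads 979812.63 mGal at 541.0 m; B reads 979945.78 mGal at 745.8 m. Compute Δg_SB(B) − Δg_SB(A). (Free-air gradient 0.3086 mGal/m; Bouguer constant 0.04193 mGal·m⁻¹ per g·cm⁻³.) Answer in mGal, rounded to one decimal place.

Δg_SB(A) = 979812.63 − 980025.63 + 0.3086×541.0 − 0.04193×2.44×541.0 = -101.40 mGal
Δg_SB(B) = 979945.78 − 980025.63 + 0.3086×745.8 − 0.04193×2.44×745.8 = 74.00 mGal
Difference = 74.00 − (-101.40) = 175.40 mGal

175.4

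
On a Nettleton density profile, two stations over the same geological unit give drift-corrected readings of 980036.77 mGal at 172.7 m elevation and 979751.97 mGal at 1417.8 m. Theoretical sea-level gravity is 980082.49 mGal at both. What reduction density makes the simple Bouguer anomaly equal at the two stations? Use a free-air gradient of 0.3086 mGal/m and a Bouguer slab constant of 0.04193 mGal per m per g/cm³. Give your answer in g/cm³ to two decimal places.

1.90

Δg_obs = 979751.97 − 980036.77 = -284.80 mGal over Δh = 1417.8 − 172.7 = 1245.1 m
Equal Bouguer anomalies ⇒ Δg_obs + (0.3086 − 0.04193ρ)·Δh = 0
0.3086 − 0.04193ρ = −Δg_obs/Δh = 0.22874
ρ = (0.3086 − 0.22874) / 0.04193 = 1.90 g/cm³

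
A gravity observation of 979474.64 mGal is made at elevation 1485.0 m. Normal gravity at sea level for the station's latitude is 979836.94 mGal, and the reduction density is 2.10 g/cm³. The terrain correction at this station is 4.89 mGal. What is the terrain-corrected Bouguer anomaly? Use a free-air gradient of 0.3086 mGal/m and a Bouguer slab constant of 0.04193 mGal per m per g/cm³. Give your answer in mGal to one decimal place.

-29.9

Free-air correction = 0.3086 × 1485.0 = 458.27 mGal
Free-air anomaly = 979474.64 − 979836.94 + (458.27) = 95.97 mGal
Bouguer slab correction = 0.04193 × 2.10 × 1485.0 = 130.76 mGal
Simple Bouguer anomaly = 95.97 − (130.76) = -34.79 mGal
Complete Bouguer anomaly = -34.79 + 4.89 = -29.90 mGal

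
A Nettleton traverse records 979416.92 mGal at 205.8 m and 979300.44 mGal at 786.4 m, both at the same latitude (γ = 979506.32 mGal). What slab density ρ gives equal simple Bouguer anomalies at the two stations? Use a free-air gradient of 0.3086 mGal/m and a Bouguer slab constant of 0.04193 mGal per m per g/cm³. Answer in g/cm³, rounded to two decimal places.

Δg_obs = 979300.44 − 979416.92 = -116.48 mGal over Δh = 786.4 − 205.8 = 580.6 m
Equal Bouguer anomalies ⇒ Δg_obs + (0.3086 − 0.04193ρ)·Δh = 0
0.3086 − 0.04193ρ = −Δg_obs/Δh = 0.20062
ρ = (0.3086 − 0.20062) / 0.04193 = 2.58 g/cm³

2.58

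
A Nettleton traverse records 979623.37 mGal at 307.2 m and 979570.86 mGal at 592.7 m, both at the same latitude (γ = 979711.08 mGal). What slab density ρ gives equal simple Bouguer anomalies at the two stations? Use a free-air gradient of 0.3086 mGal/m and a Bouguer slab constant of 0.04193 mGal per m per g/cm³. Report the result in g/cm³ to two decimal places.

2.97

Δg_obs = 979570.86 − 979623.37 = -52.51 mGal over Δh = 592.7 − 307.2 = 285.5 m
Equal Bouguer anomalies ⇒ Δg_obs + (0.3086 − 0.04193ρ)·Δh = 0
0.3086 − 0.04193ρ = −Δg_obs/Δh = 0.18392
ρ = (0.3086 − 0.18392) / 0.04193 = 2.97 g/cm³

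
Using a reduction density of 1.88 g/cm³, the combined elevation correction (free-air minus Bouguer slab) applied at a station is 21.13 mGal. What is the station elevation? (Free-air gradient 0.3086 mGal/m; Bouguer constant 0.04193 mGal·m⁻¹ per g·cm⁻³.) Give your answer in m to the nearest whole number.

Combined gradient = 0.3086 − 0.04193 × 1.88 = 0.2297716 mGal/m
h = 21.13 / 0.2297716 = 91.96 m

92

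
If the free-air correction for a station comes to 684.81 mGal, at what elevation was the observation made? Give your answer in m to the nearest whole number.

2219

h = 684.81 / 0.3086 = 2219.09 m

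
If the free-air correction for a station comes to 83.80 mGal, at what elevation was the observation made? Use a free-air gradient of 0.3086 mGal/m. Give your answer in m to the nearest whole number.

272

h = 83.80 / 0.3086 = 271.55 m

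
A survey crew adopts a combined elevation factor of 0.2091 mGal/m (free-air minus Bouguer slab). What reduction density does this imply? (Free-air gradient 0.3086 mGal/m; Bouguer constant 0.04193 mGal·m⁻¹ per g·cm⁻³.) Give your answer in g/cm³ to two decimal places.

2.37

0.2091 = 0.3086 − 0.04193 × ρ
ρ = (0.3086 − 0.2091) / 0.04193 = 2.37 g/cm³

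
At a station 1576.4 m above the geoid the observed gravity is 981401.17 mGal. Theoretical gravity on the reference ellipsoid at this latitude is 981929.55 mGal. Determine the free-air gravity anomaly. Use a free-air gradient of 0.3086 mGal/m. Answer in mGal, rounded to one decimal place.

Free-air correction = 0.3086 × 1576.4 = 486.48 mGal
Free-air anomaly = 981401.17 − 981929.55 + (486.48) = -41.90 mGal

-41.9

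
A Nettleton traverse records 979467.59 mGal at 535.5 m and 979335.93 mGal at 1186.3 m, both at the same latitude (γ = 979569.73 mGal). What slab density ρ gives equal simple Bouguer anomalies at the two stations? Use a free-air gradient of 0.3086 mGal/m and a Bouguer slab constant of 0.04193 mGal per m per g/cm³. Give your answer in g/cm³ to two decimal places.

2.54

Δg_obs = 979335.93 − 979467.59 = -131.66 mGal over Δh = 1186.3 − 535.5 = 650.8 m
Equal Bouguer anomalies ⇒ Δg_obs + (0.3086 − 0.04193ρ)·Δh = 0
0.3086 − 0.04193ρ = −Δg_obs/Δh = 0.20230
ρ = (0.3086 − 0.20230) / 0.04193 = 2.54 g/cm³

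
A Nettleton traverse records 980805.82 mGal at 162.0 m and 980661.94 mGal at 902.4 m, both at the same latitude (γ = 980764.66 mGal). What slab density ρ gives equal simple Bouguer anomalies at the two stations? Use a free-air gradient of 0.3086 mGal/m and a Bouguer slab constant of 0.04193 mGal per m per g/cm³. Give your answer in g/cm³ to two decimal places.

2.73

Δg_obs = 980661.94 − 980805.82 = -143.88 mGal over Δh = 902.4 − 162.0 = 740.4 m
Equal Bouguer anomalies ⇒ Δg_obs + (0.3086 − 0.04193ρ)·Δh = 0
0.3086 − 0.04193ρ = −Δg_obs/Δh = 0.19433
ρ = (0.3086 − 0.19433) / 0.04193 = 2.73 g/cm³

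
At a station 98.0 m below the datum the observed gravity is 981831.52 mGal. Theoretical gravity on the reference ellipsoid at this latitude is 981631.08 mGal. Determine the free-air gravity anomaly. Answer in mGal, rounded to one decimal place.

170.2

Free-air correction = 0.3086 × -98.0 = -30.24 mGal
Free-air anomaly = 981831.52 − 981631.08 + (-30.24) = 170.20 mGal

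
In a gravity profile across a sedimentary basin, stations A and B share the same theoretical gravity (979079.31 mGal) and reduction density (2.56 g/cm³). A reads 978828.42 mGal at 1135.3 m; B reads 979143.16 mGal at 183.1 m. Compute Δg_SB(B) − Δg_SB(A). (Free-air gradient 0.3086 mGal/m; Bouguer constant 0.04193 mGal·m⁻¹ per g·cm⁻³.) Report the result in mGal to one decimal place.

Δg_SB(A) = 978828.42 − 979079.31 + 0.3086×1135.3 − 0.04193×2.56×1135.3 = -22.40 mGal
Δg_SB(B) = 979143.16 − 979079.31 + 0.3086×183.1 − 0.04193×2.56×183.1 = 100.70 mGal
Difference = 100.70 − (-22.40) = 123.10 mGal

123.1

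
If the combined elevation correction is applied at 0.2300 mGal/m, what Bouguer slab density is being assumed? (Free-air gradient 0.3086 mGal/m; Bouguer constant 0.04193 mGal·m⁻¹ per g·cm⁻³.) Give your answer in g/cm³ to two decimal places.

0.2300 = 0.3086 − 0.04193 × ρ
ρ = (0.3086 − 0.2300) / 0.04193 = 1.87 g/cm³

1.87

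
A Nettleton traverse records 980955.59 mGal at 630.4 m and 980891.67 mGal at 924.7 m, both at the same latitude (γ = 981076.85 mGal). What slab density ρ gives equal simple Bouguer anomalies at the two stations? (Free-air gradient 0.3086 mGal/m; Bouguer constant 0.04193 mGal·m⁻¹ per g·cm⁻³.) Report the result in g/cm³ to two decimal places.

2.18

Δg_obs = 980891.67 − 980955.59 = -63.92 mGal over Δh = 924.7 − 630.4 = 294.3 m
Equal Bouguer anomalies ⇒ Δg_obs + (0.3086 − 0.04193ρ)·Δh = 0
0.3086 − 0.04193ρ = −Δg_obs/Δh = 0.21719
ρ = (0.3086 − 0.21719) / 0.04193 = 2.18 g/cm³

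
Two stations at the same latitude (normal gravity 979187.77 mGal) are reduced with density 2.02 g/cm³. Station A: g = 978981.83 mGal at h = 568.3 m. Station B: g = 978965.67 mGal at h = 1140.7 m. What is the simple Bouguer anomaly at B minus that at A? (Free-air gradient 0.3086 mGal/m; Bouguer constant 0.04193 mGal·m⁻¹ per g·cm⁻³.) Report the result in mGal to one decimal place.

Δg_SB(A) = 978981.83 − 979187.77 + 0.3086×568.3 − 0.04193×2.02×568.3 = -78.70 mGal
Δg_SB(B) = 978965.67 − 979187.77 + 0.3086×1140.7 − 0.04193×2.02×1140.7 = 33.30 mGal
Difference = 33.30 − (-78.70) = 112.00 mGal

112.0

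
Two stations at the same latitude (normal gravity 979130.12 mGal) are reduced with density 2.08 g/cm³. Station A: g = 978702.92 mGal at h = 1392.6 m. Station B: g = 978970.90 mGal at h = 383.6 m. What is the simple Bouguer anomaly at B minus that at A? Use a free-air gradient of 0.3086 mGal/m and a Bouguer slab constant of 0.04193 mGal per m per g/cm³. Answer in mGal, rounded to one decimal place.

Δg_SB(A) = 978702.92 − 979130.12 + 0.3086×1392.6 − 0.04193×2.08×1392.6 = -118.90 mGal
Δg_SB(B) = 978970.90 − 979130.12 + 0.3086×383.6 − 0.04193×2.08×383.6 = -74.30 mGal
Difference = -74.30 − (-118.90) = 44.60 mGal

44.6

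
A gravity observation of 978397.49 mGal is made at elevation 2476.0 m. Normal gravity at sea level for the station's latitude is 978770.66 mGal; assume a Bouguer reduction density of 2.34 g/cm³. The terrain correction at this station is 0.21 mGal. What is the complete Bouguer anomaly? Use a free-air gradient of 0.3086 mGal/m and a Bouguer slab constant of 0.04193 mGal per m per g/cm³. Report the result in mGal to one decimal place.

Free-air correction = 0.3086 × 2476.0 = 764.09 mGal
Free-air anomaly = 978397.49 − 978770.66 + (764.09) = 390.92 mGal
Bouguer slab correction = 0.04193 × 2.34 × 2476.0 = 242.94 mGal
Simple Bouguer anomaly = 390.92 − (242.94) = 147.98 mGal
Complete Bouguer anomaly = 147.98 + 0.21 = 148.19 mGal

148.2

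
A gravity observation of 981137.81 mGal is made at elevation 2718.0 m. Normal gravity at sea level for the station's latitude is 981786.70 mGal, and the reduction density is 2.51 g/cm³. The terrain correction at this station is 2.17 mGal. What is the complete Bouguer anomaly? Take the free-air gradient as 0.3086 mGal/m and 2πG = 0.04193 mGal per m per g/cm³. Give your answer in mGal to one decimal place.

-94.0

Free-air correction = 0.3086 × 2718.0 = 838.77 mGal
Free-air anomaly = 981137.81 − 981786.70 + (838.77) = 189.88 mGal
Bouguer slab correction = 0.04193 × 2.51 × 2718.0 = 286.05 mGal
Simple Bouguer anomaly = 189.88 − (286.05) = -96.17 mGal
Complete Bouguer anomaly = -96.17 + 2.17 = -94.00 mGal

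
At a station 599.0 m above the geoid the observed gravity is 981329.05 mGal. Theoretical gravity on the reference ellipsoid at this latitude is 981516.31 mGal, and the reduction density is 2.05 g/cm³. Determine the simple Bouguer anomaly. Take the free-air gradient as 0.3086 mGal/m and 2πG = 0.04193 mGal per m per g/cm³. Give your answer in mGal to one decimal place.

-53.9

Free-air correction = 0.3086 × 599.0 = 184.85 mGal
Free-air anomaly = 981329.05 − 981516.31 + (184.85) = -2.41 mGal
Bouguer slab correction = 0.04193 × 2.05 × 599.0 = 51.49 mGal
Simple Bouguer anomaly = -2.41 − (51.49) = -53.90 mGal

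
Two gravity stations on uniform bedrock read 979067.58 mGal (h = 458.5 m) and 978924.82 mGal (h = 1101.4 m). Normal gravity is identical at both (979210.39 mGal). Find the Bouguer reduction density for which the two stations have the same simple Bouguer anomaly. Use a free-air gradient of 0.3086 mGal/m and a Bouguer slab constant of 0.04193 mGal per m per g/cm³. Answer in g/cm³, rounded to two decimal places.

Δg_obs = 978924.82 − 979067.58 = -142.76 mGal over Δh = 1101.4 − 458.5 = 642.9 m
Equal Bouguer anomalies ⇒ Δg_obs + (0.3086 − 0.04193ρ)·Δh = 0
0.3086 − 0.04193ρ = −Δg_obs/Δh = 0.22206
ρ = (0.3086 − 0.22206) / 0.04193 = 2.06 g/cm³

2.06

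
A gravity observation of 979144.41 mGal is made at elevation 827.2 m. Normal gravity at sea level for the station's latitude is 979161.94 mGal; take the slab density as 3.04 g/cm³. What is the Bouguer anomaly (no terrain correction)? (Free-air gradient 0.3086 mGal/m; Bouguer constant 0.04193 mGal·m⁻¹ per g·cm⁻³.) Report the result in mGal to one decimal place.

132.3

Free-air correction = 0.3086 × 827.2 = 255.27 mGal
Free-air anomaly = 979144.41 − 979161.94 + (255.27) = 237.74 mGal
Bouguer slab correction = 0.04193 × 3.04 × 827.2 = 105.44 mGal
Simple Bouguer anomaly = 237.74 − (105.44) = 132.30 mGal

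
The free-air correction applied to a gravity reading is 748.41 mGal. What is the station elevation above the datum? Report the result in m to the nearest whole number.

h = 748.41 / 0.3086 = 2425.18 m

2425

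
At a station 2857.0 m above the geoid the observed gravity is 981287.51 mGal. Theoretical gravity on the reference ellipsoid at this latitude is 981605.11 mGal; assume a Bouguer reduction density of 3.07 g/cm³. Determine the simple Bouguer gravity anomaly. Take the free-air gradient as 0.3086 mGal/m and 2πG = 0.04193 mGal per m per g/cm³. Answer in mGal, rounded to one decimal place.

196.3

Free-air correction = 0.3086 × 2857.0 = 881.67 mGal
Free-air anomaly = 981287.51 − 981605.11 + (881.67) = 564.07 mGal
Bouguer slab correction = 0.04193 × 3.07 × 2857.0 = 367.77 mGal
Simple Bouguer anomaly = 564.07 − (367.77) = 196.30 mGal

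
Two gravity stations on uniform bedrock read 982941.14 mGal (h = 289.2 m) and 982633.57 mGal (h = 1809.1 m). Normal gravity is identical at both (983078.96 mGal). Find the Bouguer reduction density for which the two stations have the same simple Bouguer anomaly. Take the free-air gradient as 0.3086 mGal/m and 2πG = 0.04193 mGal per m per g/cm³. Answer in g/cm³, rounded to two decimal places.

Δg_obs = 982633.57 − 982941.14 = -307.57 mGal over Δh = 1809.1 − 289.2 = 1519.9 m
Equal Bouguer anomalies ⇒ Δg_obs + (0.3086 − 0.04193ρ)·Δh = 0
0.3086 − 0.04193ρ = −Δg_obs/Δh = 0.20236
ρ = (0.3086 − 0.20236) / 0.04193 = 2.53 g/cm³

2.53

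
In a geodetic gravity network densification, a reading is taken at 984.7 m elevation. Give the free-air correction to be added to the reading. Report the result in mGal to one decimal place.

303.9

Free-air correction = 0.3086 × 984.7 = 303.9 mGal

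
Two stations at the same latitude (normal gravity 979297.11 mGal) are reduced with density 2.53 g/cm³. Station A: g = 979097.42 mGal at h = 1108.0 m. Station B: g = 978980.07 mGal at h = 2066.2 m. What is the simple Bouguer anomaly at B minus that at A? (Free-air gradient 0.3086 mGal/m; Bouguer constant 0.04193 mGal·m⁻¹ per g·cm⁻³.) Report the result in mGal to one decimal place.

76.7

Δg_SB(A) = 979097.42 − 979297.11 + 0.3086×1108.0 − 0.04193×2.53×1108.0 = 24.70 mGal
Δg_SB(B) = 978980.07 − 979297.11 + 0.3086×2066.2 − 0.04193×2.53×2066.2 = 101.40 mGal
Difference = 101.40 − (24.70) = 76.70 mGal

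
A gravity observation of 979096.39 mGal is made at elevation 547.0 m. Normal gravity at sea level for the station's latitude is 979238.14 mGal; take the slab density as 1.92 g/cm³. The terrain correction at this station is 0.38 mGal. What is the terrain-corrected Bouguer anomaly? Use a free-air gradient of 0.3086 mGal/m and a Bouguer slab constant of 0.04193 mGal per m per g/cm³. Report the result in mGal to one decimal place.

Free-air correction = 0.3086 × 547.0 = 168.80 mGal
Free-air anomaly = 979096.39 − 979238.14 + (168.80) = 27.05 mGal
Bouguer slab correction = 0.04193 × 1.92 × 547.0 = 44.04 mGal
Simple Bouguer anomaly = 27.05 − (44.04) = -16.99 mGal
Complete Bouguer anomaly = -16.99 + 0.38 = -16.61 mGal

-16.6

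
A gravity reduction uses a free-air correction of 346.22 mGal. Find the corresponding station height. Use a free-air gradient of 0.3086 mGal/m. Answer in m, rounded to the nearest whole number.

1122

h = 346.22 / 0.3086 = 1121.91 m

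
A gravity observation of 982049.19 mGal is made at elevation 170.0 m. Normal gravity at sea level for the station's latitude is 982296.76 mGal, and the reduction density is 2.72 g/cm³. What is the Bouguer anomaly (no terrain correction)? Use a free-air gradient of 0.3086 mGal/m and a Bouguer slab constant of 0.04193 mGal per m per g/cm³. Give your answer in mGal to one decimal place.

-214.5

Free-air correction = 0.3086 × 170.0 = 52.46 mGal
Free-air anomaly = 982049.19 − 982296.76 + (52.46) = -195.11 mGal
Bouguer slab correction = 0.04193 × 2.72 × 170.0 = 19.39 mGal
Simple Bouguer anomaly = -195.11 − (19.39) = -214.50 mGal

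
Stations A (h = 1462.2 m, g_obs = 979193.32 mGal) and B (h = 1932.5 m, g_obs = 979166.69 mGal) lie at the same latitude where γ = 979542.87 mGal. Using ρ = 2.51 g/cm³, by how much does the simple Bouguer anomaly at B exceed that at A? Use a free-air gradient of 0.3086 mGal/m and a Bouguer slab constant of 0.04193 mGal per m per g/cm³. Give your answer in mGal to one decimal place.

69.0

Δg_SB(A) = 979193.32 − 979542.87 + 0.3086×1462.2 − 0.04193×2.51×1462.2 = -52.20 mGal
Δg_SB(B) = 979166.69 − 979542.87 + 0.3086×1932.5 − 0.04193×2.51×1932.5 = 16.80 mGal
Difference = 16.80 − (-52.20) = 69.00 mGal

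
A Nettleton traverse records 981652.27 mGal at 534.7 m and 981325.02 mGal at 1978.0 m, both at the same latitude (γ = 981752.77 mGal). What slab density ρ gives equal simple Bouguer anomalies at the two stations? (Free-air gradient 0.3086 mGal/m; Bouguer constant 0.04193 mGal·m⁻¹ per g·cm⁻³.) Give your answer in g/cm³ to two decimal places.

1.95

Δg_obs = 981325.02 − 981652.27 = -327.25 mGal over Δh = 1978.0 − 534.7 = 1443.3 m
Equal Bouguer anomalies ⇒ Δg_obs + (0.3086 − 0.04193ρ)·Δh = 0
0.3086 − 0.04193ρ = −Δg_obs/Δh = 0.22674
ρ = (0.3086 − 0.22674) / 0.04193 = 1.95 g/cm³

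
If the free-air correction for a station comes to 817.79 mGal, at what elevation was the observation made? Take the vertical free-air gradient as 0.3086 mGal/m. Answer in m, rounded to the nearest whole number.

2650

h = 817.79 / 0.3086 = 2650.00 m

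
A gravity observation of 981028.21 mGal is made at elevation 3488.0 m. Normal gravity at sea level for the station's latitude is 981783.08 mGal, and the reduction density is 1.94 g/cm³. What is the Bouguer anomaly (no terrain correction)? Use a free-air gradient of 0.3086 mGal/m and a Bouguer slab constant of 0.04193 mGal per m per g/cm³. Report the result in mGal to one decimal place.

Free-air correction = 0.3086 × 3488.0 = 1076.40 mGal
Free-air anomaly = 981028.21 − 981783.08 + (1076.40) = 321.53 mGal
Bouguer slab correction = 0.04193 × 1.94 × 3488.0 = 283.73 mGal
Simple Bouguer anomaly = 321.53 − (283.73) = 37.80 mGal

37.8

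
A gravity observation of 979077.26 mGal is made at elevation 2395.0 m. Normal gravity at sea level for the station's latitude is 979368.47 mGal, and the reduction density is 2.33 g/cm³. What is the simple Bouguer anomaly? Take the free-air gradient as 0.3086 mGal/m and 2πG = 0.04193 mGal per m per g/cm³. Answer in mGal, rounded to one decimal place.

Free-air correction = 0.3086 × 2395.0 = 739.10 mGal
Free-air anomaly = 979077.26 − 979368.47 + (739.10) = 447.89 mGal
Bouguer slab correction = 0.04193 × 2.33 × 2395.0 = 233.98 mGal
Simple Bouguer anomaly = 447.89 − (233.98) = 213.91 mGal

213.9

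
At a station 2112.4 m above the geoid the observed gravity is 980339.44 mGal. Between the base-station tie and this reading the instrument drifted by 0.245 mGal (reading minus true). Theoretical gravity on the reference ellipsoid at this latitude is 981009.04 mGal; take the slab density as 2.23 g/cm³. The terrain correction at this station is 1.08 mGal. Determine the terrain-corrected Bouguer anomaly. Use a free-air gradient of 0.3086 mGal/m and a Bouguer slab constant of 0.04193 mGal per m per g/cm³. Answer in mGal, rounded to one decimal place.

-214.4

Drift-corrected reading = 980339.44 − (0.245) = 980339.195 mGal
Free-air correction = 0.3086 × 2112.4 = 651.89 mGal
Free-air anomaly = 980339.195 − 981009.04 + (651.89) = -17.955 mGal
Bouguer slab correction = 0.04193 × 2.23 × 2112.4 = 197.52 mGal
Simple Bouguer anomaly = -17.955 − (197.52) = -215.475 mGal
Complete Bouguer anomaly = -215.475 + 1.08 = -214.395 mGal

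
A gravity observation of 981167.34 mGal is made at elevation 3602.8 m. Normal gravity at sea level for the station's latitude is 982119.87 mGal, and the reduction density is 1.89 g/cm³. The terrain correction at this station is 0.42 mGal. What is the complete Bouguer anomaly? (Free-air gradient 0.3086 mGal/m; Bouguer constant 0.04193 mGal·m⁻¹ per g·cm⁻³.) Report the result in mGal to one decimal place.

Free-air correction = 0.3086 × 3602.8 = 1111.82 mGal
Free-air anomaly = 981167.34 − 982119.87 + (1111.82) = 159.29 mGal
Bouguer slab correction = 0.04193 × 1.89 × 3602.8 = 285.51 mGal
Simple Bouguer anomaly = 159.29 − (285.51) = -126.22 mGal
Complete Bouguer anomaly = -126.22 + 0.42 = -125.80 mGal

-125.8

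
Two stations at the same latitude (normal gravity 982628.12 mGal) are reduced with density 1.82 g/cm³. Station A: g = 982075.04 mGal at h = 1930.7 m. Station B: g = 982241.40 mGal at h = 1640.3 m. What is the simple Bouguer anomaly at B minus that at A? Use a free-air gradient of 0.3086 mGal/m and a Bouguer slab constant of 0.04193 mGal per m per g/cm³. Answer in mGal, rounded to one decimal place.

98.9

Δg_SB(A) = 982075.04 − 982628.12 + 0.3086×1930.7 − 0.04193×1.82×1930.7 = -104.60 mGal
Δg_SB(B) = 982241.40 − 982628.12 + 0.3086×1640.3 − 0.04193×1.82×1640.3 = -5.70 mGal
Difference = -5.70 − (-104.60) = 98.90 mGal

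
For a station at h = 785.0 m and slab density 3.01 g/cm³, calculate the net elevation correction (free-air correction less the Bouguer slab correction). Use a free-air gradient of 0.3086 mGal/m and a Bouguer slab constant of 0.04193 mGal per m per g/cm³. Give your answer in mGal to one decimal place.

143.2

Combined gradient = 0.3086 − 0.04193 × 3.01 = 0.1823907 mGal/m
Combined elevation correction = 0.1823907 × 785.0 = 143.2 mGal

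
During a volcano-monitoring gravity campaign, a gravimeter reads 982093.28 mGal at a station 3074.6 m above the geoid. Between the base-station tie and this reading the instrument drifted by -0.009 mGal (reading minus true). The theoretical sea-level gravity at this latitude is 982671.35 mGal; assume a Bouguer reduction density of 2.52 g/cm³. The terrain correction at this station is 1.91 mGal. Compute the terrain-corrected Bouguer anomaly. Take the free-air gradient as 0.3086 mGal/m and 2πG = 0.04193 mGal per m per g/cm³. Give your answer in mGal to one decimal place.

47.8

Drift-corrected reading = 982093.28 − (-0.009) = 982093.289 mGal
Free-air correction = 0.3086 × 3074.6 = 948.82 mGal
Free-air anomaly = 982093.289 − 982671.35 + (948.82) = 370.759 mGal
Bouguer slab correction = 0.04193 × 2.52 × 3074.6 = 324.87 mGal
Simple Bouguer anomaly = 370.759 − (324.87) = 45.889 mGal
Complete Bouguer anomaly = 45.889 + 1.91 = 47.799 mGal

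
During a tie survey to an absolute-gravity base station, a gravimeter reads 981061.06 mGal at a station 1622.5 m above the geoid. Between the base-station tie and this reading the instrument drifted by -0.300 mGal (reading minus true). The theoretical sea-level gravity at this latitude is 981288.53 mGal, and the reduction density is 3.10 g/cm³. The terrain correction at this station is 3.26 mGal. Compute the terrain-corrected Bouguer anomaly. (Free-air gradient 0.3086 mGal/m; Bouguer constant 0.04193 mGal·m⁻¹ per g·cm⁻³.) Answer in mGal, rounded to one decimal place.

65.9

Drift-corrected reading = 981061.06 − (-0.300) = 981061.360 mGal
Free-air correction = 0.3086 × 1622.5 = 500.70 mGal
Free-air anomaly = 981061.360 − 981288.53 + (500.70) = 273.530 mGal
Bouguer slab correction = 0.04193 × 3.10 × 1622.5 = 210.90 mGal
Simple Bouguer anomaly = 273.530 − (210.90) = 62.630 mGal
Complete Bouguer anomaly = 62.630 + 3.26 = 65.890 mGal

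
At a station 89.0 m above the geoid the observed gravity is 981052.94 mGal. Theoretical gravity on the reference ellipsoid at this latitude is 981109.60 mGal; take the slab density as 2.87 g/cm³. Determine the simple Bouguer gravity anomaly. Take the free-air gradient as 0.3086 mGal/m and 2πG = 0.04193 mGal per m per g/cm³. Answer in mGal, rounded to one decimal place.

Free-air correction = 0.3086 × 89.0 = 27.47 mGal
Free-air anomaly = 981052.94 − 981109.60 + (27.47) = -29.19 mGal
Bouguer slab correction = 0.04193 × 2.87 × 89.0 = 10.71 mGal
Simple Bouguer anomaly = -29.19 − (10.71) = -39.90 mGal

-39.9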